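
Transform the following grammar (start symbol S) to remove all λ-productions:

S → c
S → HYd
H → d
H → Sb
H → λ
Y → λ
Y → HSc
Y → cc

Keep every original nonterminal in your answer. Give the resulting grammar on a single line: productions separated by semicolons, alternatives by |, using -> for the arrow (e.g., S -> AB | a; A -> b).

S -> c | d | Hd | Yd | HYd; H -> d | Sb; Y -> Sc | cc | HSc

Nullable set: {H, Y}.
S -> HYd: H, Y nullable, giving HYd | Hd | Yd | d.
Drop H -> λ.
Drop Y -> λ.
Y -> HSc: H nullable, giving HSc | Sc.
Unchanged (no nullable symbols): S -> c; H -> Sb; H -> d; Y -> cc.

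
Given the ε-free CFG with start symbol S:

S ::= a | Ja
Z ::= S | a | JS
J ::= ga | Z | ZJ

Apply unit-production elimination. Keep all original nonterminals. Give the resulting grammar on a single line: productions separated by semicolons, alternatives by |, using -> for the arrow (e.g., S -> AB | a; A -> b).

Unit productions: J->Z, Z->S.
Unit pairs (A ⇒* B via units): (J,S), (J,Z), (Z,S).
S: inherits non-unit rules of {S} → Ja | a.
J: inherits non-unit rules of {J, S, Z} → JS | Ja | ZJ | a | ga.
Z: inherits non-unit rules of {S, Z} → JS | Ja | a.

S -> a | Ja; J -> a | JS | Ja | ZJ | ga; Z -> a | JS | Ja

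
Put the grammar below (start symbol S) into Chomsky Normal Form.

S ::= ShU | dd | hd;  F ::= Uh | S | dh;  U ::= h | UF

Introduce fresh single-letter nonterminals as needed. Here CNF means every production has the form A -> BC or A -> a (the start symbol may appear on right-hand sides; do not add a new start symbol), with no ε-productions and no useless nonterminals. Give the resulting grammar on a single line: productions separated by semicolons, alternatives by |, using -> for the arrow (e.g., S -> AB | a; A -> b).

S -> AB | BB | SD; A -> h; B -> d; C -> AU; D -> AU; F -> AB | BA | BB | SC | UA; U -> h | UF

No ε-productions.
After unit-elimination: S -> dd | hd | ShU; F -> Uh | dd | dh | hd | ShU; U -> h | UF.
TERM: introduce B -> d, A -> h and substitute in every rule of length ≥2.
BIN: F -> SAU becomes F -> SC, C -> AU; S -> SAU becomes S -> SD, D -> AU.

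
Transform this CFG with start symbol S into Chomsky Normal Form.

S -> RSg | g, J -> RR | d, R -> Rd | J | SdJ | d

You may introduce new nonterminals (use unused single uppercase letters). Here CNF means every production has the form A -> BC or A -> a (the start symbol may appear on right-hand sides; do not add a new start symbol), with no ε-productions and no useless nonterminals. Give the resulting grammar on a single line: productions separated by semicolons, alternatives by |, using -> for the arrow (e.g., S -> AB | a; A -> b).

S -> g | RD; A -> d; B -> g; C -> AJ; D -> SB; J -> d | RR; R -> d | RA | RR | SC

No ε-productions.
After unit-elimination: S -> g | RSg; J -> d | RR; R -> d | RR | Rd | SdJ.
TERM: introduce A -> d, B -> g and substitute in every rule of length ≥2.
BIN: R -> SAJ becomes R -> SC, C -> AJ; S -> RSB becomes S -> RD, D -> SB.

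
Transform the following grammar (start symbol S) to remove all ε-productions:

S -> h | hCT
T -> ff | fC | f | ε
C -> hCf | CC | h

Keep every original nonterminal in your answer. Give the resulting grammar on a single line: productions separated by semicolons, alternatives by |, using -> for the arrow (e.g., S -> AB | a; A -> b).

S -> h | hC | hCT; C -> h | CC | hCf; T -> f | fC | ff

Nullable set: {T}.
S -> hCT: T nullable, giving hC | hCT.
Drop T -> ε.
Unchanged (no nullable symbols): S -> h; C -> CC; C -> h; C -> hCf; T -> f; T -> fC; T -> ff.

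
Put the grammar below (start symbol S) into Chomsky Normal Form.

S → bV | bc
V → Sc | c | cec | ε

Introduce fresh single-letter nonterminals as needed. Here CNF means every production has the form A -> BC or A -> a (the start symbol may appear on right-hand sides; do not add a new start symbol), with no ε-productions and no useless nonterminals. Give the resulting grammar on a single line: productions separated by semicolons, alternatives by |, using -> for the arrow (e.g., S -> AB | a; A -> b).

Nullable: {V}; after ε-elimination: S -> b | bV | bc; V -> c | Sc | cec.
No unit productions to eliminate.
TERM: introduce A -> b, B -> c, C -> e and substitute in every rule of length ≥2.
BIN: V -> BCB becomes V -> BD, D -> CB.

S -> b | AB | AV; A -> b; B -> c; C -> e; D -> CB; V -> c | BD | SB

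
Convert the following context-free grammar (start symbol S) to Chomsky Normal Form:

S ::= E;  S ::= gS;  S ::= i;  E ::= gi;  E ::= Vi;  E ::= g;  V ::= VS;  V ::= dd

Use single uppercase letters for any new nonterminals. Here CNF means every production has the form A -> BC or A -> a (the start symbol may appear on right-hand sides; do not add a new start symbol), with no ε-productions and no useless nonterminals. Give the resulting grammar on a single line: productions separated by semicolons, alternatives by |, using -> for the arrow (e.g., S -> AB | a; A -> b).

S -> g | i | BA | BS | VA; A -> i; B -> g; C -> d; V -> CC | VS

No ε-productions.
After unit-elimination: S -> g | i | Vi | gS | gi; E -> g | Vi | gi; V -> VS | dd.
TERM: introduce C -> d, B -> g, A -> i and substitute in every rule of length ≥2.
Drop unreachable/unproductive: E.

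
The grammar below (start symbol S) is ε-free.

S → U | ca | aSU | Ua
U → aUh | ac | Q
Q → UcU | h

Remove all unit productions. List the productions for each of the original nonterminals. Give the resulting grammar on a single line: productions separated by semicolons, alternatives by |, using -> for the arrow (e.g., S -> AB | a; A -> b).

S -> h | Ua | ac | ca | UcU | aSU | aUh; Q -> h | UcU; U -> h | ac | UcU | aUh

Unit productions: S->U, U->Q.
Unit pairs (A ⇒* B via units): (S,Q), (S,U), (U,Q).
S: inherits non-unit rules of {Q, S, U} → Ua | UcU | aSU | aUh | ac | ca | h.
Q: inherits non-unit rules of {Q} → UcU | h.
U: inherits non-unit rules of {Q, U} → UcU | aUh | ac | h.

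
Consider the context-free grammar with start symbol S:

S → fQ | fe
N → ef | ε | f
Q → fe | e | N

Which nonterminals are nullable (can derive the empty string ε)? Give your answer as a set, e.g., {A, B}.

Directly nullable (have an ε-rule): {N}.
Q is nullable via Q -> N (every symbol on the right is already known nullable).
Not nullable: S — each has a terminal in every rule's right-hand side or depends on a non-nullable symbol.

{N, Q}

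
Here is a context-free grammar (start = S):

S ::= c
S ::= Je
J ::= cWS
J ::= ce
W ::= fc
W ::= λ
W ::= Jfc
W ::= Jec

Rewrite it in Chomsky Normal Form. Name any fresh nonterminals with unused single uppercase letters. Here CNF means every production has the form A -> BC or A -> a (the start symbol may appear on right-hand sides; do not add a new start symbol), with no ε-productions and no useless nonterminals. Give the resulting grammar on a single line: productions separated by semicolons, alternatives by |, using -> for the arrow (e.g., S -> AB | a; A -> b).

S -> c | JB; A -> c; B -> e; C -> f; D -> WS; E -> BA; F -> CA; J -> AB | AD | AS; W -> CA | JE | JF

Nullable: {W}; after ε-elimination: S -> c | Je; J -> cS | ce | cWS; W -> fc | Jec | Jfc.
No unit productions to eliminate.
TERM: introduce A -> c, B -> e, C -> f and substitute in every rule of length ≥2.
BIN: J -> AWS becomes J -> AD, D -> WS; W -> JBA becomes W -> JE, E -> BA; W -> JCA becomes W -> JF, F -> CA.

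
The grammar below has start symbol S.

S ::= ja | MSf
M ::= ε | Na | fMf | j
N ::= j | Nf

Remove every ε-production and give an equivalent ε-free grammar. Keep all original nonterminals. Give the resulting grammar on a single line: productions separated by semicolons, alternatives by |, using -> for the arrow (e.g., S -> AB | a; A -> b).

S -> Sf | ja | MSf; M -> j | Na | ff | fMf; N -> j | Nf

Nullable set: {M}.
S -> MSf: M nullable, giving MSf | Sf.
Drop M -> ε.
M -> fMf: M nullable, giving fMf | ff.
Unchanged (no nullable symbols): S -> ja; M -> Na; M -> j; N -> Nf; N -> j.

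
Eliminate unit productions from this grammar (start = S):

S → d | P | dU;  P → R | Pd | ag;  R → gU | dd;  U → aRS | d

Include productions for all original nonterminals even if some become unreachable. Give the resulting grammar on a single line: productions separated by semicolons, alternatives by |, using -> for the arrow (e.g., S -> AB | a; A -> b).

Unit productions: P->R, S->P.
Unit pairs (A ⇒* B via units): (P,R), (S,P), (S,R).
S: inherits non-unit rules of {P, R, S} → Pd | ag | d | dU | dd | gU.
P: inherits non-unit rules of {P, R} → Pd | ag | dd | gU.
R: inherits non-unit rules of {R} → dd | gU.
U: inherits non-unit rules of {U} → aRS | d.

S -> d | Pd | ag | dU | dd | gU; P -> Pd | ag | dd | gU; R -> dd | gU; U -> d | aRS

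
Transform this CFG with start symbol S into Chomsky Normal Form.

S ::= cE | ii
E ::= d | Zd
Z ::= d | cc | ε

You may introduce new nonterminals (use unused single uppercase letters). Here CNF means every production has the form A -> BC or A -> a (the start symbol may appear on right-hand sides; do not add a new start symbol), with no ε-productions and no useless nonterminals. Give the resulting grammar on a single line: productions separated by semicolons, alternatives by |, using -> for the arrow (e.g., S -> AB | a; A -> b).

Nullable: {Z}; after ε-elimination: S -> cE | ii; E -> d | Zd; Z -> d | cc.
No unit productions to eliminate.
TERM: introduce B -> c, A -> d, C -> i and substitute in every rule of length ≥2.

S -> BE | CC; A -> d; B -> c; C -> i; E -> d | ZA; Z -> d | BB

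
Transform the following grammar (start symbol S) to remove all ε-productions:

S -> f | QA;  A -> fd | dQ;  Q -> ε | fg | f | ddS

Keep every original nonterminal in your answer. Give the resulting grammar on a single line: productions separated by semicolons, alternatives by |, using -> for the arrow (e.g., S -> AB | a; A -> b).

S -> A | f | QA; A -> d | dQ | fd; Q -> f | fg | ddS

Nullable set: {Q}.
S -> QA: Q nullable, giving A | QA.
A -> dQ: Q nullable, giving d | dQ.
Drop Q -> ε.
Unchanged (no nullable symbols): S -> f; A -> fd; Q -> ddS; Q -> f; Q -> fg.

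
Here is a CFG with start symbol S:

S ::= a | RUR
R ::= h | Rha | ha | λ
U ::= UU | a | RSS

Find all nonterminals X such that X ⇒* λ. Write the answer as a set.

Directly nullable (have an ε-rule): {R}.
Not nullable: S, U — each has a terminal in every rule's right-hand side or depends on a non-nullable symbol.

{R}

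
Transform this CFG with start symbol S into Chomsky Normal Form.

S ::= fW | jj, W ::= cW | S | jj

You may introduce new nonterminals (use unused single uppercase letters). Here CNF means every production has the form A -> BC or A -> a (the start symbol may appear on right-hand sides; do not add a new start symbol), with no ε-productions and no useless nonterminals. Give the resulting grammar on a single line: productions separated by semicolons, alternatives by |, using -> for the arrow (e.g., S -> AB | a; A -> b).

S -> AW | BB; A -> f; B -> j; C -> c; W -> AW | BB | CW

No ε-productions.
After unit-elimination: S -> fW | jj; W -> cW | fW | jj.
TERM: introduce C -> c, A -> f, B -> j and substitute in every rule of length ≥2.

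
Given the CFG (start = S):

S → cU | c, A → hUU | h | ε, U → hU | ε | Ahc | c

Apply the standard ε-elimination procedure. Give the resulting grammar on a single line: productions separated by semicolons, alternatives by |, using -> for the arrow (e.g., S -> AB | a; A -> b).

S -> c | cU; A -> h | hU | hUU; U -> c | h | hU | hc | Ahc

Nullable set: {A, U}.
S -> cU: U nullable, giving c | cU.
Drop A -> ε.
A -> hUU: U, U nullable, giving h | hU | hUU.
Drop U -> ε.
U -> Ahc: A nullable, giving Ahc | hc.
U -> hU: U nullable, giving h | hU.
Unchanged (no nullable symbols): S -> c; A -> h; U -> c.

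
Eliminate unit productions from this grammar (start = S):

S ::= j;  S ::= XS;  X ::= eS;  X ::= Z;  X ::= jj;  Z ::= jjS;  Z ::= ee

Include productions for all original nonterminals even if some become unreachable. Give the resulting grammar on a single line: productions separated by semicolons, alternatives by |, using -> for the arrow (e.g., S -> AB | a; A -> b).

S -> j | XS; X -> eS | ee | jj | jjS; Z -> ee | jjS

Unit productions: X->Z.
Unit pairs (A ⇒* B via units): (X,Z).
S: inherits non-unit rules of {S} → XS | j.
X: inherits non-unit rules of {X, Z} → eS | ee | jj | jjS.
Z: inherits non-unit rules of {Z} → ee | jjS.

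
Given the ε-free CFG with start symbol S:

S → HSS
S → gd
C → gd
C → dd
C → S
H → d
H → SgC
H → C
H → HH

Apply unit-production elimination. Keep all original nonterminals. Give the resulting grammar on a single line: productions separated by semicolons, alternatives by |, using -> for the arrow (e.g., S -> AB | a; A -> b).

S -> gd | HSS; C -> dd | gd | HSS; H -> d | HH | dd | gd | HSS | SgC

Unit productions: C->S, H->C.
Unit pairs (A ⇒* B via units): (C,S), (H,C), (H,S).
S: inherits non-unit rules of {S} → HSS | gd.
C: inherits non-unit rules of {C, S} → HSS | dd | gd.
H: inherits non-unit rules of {C, H, S} → HH | HSS | SgC | d | dd | gd.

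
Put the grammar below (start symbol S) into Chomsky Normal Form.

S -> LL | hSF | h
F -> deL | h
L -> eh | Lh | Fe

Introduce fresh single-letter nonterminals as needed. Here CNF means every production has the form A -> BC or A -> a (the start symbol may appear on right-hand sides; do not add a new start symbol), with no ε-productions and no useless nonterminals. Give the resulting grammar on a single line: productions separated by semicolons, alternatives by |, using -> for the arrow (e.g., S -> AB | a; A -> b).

S -> h | CE | LL; A -> d; B -> e; C -> h; D -> BL; E -> SF; F -> h | AD; L -> BC | FB | LC

No ε-productions.
No unit productions to eliminate.
TERM: introduce A -> d, B -> e, C -> h and substitute in every rule of length ≥2.
BIN: F -> ABL becomes F -> AD, D -> BL; S -> CSF becomes S -> CE, E -> SF.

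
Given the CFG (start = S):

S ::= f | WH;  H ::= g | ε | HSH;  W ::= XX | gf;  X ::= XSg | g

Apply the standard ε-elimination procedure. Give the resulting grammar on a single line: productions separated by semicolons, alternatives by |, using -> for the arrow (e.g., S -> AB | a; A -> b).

Nullable set: {H}.
S -> WH: H nullable, giving W | WH.
Drop H -> ε.
H -> HSH: H, H nullable, giving HS | HSH | S | SH.
Unchanged (no nullable symbols): S -> f; H -> g; W -> XX; W -> gf; X -> XSg; X -> g.

S -> W | f | WH; H -> S | g | HS | SH | HSH; W -> XX | gf; X -> g | XSg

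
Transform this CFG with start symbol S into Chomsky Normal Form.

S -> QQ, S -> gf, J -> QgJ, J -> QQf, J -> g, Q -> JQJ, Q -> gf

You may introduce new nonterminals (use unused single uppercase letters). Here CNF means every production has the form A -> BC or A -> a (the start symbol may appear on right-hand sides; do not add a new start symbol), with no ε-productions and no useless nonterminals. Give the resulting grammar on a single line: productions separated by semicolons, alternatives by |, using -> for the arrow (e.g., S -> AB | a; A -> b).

No ε-productions.
No unit productions to eliminate.
TERM: introduce A -> f, B -> g and substitute in every rule of length ≥2.
BIN: J -> QBJ becomes J -> QC, C -> BJ; J -> QQA becomes J -> QD, D -> QA; Q -> JQJ becomes Q -> JE, E -> QJ.

S -> BA | QQ; A -> f; B -> g; C -> BJ; D -> QA; E -> QJ; J -> g | QC | QD; Q -> BA | JE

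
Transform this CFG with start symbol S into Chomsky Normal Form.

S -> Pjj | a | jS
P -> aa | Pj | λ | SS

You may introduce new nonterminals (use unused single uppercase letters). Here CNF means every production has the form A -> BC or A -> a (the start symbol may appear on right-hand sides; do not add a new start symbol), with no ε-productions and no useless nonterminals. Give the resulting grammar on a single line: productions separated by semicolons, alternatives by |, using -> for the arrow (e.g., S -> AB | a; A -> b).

S -> a | AA | AS | PC; A -> j; B -> a; C -> AA; P -> j | BB | PA | SS

Nullable: {P}; after ε-elimination: S -> a | jS | jj | Pjj; P -> j | Pj | SS | aa.
No unit productions to eliminate.
TERM: introduce B -> a, A -> j and substitute in every rule of length ≥2.
BIN: S -> PAA becomes S -> PC, C -> AA.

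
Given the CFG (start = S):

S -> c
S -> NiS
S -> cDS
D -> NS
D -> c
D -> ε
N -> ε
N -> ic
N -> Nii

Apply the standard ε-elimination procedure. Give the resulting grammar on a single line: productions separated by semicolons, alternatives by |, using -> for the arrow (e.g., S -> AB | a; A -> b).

Nullable set: {D, N}.
S -> NiS: N nullable, giving NiS | iS.
S -> cDS: D nullable, giving cDS | cS.
Drop D -> ε.
D -> NS: N nullable, giving NS | S.
Drop N -> ε.
N -> Nii: N nullable, giving Nii | ii.
Unchanged (no nullable symbols): S -> c; D -> c; N -> ic.

S -> c | cS | iS | NiS | cDS; D -> S | c | NS; N -> ic | ii | Nii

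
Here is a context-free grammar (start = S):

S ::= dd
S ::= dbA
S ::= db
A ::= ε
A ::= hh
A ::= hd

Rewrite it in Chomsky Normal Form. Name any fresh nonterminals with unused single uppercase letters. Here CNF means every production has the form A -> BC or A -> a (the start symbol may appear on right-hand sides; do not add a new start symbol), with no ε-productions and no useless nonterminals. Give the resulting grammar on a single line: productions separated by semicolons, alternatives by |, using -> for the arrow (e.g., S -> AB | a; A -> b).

Nullable: {A}; after ε-elimination: S -> db | dd | dbA; A -> hd | hh.
No unit productions to eliminate.
TERM: introduce D -> b, C -> d, B -> h and substitute in every rule of length ≥2.
BIN: S -> CDA becomes S -> CE, E -> DA.

S -> CC | CD | CE; A -> BB | BC; B -> h; C -> d; D -> b; E -> DA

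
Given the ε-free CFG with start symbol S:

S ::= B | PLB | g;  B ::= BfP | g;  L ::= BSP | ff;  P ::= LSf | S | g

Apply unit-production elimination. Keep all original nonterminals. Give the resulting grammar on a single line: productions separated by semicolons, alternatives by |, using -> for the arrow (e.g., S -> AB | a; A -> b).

Unit productions: P->S, S->B.
Unit pairs (A ⇒* B via units): (P,B), (P,S), (S,B).
S: inherits non-unit rules of {B, S} → BfP | PLB | g.
B: inherits non-unit rules of {B} → BfP | g.
L: inherits non-unit rules of {L} → BSP | ff.
P: inherits non-unit rules of {B, P, S} → BfP | LSf | PLB | g.

S -> g | BfP | PLB; B -> g | BfP; L -> ff | BSP; P -> g | BfP | LSf | PLB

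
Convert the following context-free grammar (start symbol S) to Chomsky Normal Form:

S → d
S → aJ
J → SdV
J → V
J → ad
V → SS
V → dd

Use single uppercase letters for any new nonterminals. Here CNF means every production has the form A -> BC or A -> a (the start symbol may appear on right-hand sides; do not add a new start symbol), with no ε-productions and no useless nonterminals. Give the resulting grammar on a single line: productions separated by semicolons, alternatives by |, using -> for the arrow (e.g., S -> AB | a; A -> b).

S -> d | BJ; A -> d; B -> a; C -> AV; J -> AA | BA | SC | SS; V -> AA | SS

No ε-productions.
After unit-elimination: S -> d | aJ; J -> SS | ad | dd | SdV; V -> SS | dd.
TERM: introduce B -> a, A -> d and substitute in every rule of length ≥2.
BIN: J -> SAV becomes J -> SC, C -> AV.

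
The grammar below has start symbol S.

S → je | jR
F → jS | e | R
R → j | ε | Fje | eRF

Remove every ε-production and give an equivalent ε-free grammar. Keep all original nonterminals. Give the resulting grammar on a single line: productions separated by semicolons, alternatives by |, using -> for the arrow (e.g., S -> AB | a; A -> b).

S -> j | jR | je; F -> R | e | jS; R -> e | j | eF | eR | je | Fje | eRF

Nullable set: {F, R}.
S -> jR: R nullable, giving j | jR.
F -> R: R nullable, giving R.
Drop R -> ε.
R -> Fje: F nullable, giving Fje | je.
R -> eRF: R, F nullable, giving e | eF | eR | eRF.
Unchanged (no nullable symbols): S -> je; F -> e; F -> jS; R -> j.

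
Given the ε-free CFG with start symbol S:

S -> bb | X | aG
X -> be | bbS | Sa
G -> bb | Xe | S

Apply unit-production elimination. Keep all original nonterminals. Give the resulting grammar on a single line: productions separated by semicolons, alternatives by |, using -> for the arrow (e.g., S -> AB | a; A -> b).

Unit productions: G->S, S->X.
Unit pairs (A ⇒* B via units): (G,S), (G,X), (S,X).
S: inherits non-unit rules of {S, X} → Sa | aG | bb | bbS | be.
G: inherits non-unit rules of {G, S, X} → Sa | Xe | aG | bb | bbS | be.
X: inherits non-unit rules of {X} → Sa | bbS | be.

S -> Sa | aG | bb | be | bbS; G -> Sa | Xe | aG | bb | be | bbS; X -> Sa | be | bbS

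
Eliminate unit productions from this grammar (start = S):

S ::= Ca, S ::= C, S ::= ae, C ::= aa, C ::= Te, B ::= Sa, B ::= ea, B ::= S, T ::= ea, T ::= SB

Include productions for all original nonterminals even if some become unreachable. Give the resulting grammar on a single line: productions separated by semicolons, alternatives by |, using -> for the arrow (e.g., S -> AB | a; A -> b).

Unit productions: B->S, S->C.
Unit pairs (A ⇒* B via units): (B,C), (B,S), (S,C).
S: inherits non-unit rules of {C, S} → Ca | Te | aa | ae.
B: inherits non-unit rules of {B, C, S} → Ca | Sa | Te | aa | ae | ea.
C: inherits non-unit rules of {C} → Te | aa.
T: inherits non-unit rules of {T} → SB | ea.

S -> Ca | Te | aa | ae; B -> Ca | Sa | Te | aa | ae | ea; C -> Te | aa; T -> SB | ea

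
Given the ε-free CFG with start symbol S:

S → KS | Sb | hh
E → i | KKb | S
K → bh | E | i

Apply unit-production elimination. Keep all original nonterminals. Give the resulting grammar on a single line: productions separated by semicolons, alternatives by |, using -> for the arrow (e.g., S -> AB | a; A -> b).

Unit productions: E->S, K->E.
Unit pairs (A ⇒* B via units): (E,S), (K,E), (K,S).
S: inherits non-unit rules of {S} → KS | Sb | hh.
E: inherits non-unit rules of {E, S} → KKb | KS | Sb | hh | i.
K: inherits non-unit rules of {E, K, S} → KKb | KS | Sb | bh | hh | i.

S -> KS | Sb | hh; E -> i | KS | Sb | hh | KKb; K -> i | KS | Sb | bh | hh | KKb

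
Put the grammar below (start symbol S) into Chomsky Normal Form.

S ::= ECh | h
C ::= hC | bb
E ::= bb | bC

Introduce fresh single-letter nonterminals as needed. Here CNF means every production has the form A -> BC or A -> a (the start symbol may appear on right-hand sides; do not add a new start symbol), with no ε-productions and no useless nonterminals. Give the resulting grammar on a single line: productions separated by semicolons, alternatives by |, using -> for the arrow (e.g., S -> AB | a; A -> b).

S -> h | ED; A -> b; B -> h; C -> AA | BC; D -> CB; E -> AA | AC

No ε-productions.
No unit productions to eliminate.
TERM: introduce A -> b, B -> h and substitute in every rule of length ≥2.
BIN: S -> ECB becomes S -> ED, D -> CB.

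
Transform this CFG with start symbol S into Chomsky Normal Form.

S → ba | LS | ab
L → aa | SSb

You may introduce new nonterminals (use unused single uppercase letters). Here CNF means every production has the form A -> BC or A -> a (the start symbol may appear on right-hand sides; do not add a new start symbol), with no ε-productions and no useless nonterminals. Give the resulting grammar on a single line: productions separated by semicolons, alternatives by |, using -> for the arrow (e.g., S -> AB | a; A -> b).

No ε-productions.
No unit productions to eliminate.
TERM: introduce B -> a, A -> b and substitute in every rule of length ≥2.
BIN: L -> SSA becomes L -> SC, C -> SA.

S -> AB | BA | LS; A -> b; B -> a; C -> SA; L -> BB | SC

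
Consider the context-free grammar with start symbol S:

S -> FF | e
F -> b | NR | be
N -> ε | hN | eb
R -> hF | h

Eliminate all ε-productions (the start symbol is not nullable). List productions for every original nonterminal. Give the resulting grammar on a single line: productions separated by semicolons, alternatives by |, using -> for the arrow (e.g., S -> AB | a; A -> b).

S -> e | FF; F -> R | b | NR | be; N -> h | eb | hN; R -> h | hF

Nullable set: {N}.
F -> NR: N nullable, giving NR | R.
Drop N -> ε.
N -> hN: N nullable, giving h | hN.
Unchanged (no nullable symbols): S -> FF; S -> e; F -> b; F -> be; N -> eb; R -> h; R -> hF.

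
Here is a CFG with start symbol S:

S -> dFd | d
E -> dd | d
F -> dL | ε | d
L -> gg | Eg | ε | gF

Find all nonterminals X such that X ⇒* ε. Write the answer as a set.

{F, L}

Directly nullable (have an ε-rule): {F, L}.
Not nullable: E, S — each has a terminal in every rule's right-hand side or depends on a non-nullable symbol.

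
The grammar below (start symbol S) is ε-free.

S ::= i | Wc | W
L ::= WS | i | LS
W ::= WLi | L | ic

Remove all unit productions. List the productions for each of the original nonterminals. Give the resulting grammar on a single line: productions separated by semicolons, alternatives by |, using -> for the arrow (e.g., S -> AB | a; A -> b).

S -> i | LS | WS | Wc | ic | WLi; L -> i | LS | WS; W -> i | LS | WS | ic | WLi

Unit productions: S->W, W->L.
Unit pairs (A ⇒* B via units): (S,L), (S,W), (W,L).
S: inherits non-unit rules of {L, S, W} → LS | WLi | WS | Wc | i | ic.
L: inherits non-unit rules of {L} → LS | WS | i.
W: inherits non-unit rules of {L, W} → LS | WLi | WS | i | ic.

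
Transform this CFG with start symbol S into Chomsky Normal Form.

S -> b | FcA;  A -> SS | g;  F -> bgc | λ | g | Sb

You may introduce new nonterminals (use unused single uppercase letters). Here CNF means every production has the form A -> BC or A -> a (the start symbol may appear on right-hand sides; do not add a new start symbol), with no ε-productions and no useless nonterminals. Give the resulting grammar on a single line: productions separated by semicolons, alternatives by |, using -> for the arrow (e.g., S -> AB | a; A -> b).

Nullable: {F}; after ε-elimination: S -> b | cA | FcA; A -> g | SS; F -> g | Sb | bgc.
No unit productions to eliminate.
TERM: introduce B -> b, D -> c, C -> g and substitute in every rule of length ≥2.
BIN: F -> BCD becomes F -> BE, E -> CD; S -> FDA becomes S -> FG, G -> DA.

S -> b | DA | FG; A -> g | SS; B -> b; C -> g; D -> c; E -> CD; F -> g | BE | SB; G -> DA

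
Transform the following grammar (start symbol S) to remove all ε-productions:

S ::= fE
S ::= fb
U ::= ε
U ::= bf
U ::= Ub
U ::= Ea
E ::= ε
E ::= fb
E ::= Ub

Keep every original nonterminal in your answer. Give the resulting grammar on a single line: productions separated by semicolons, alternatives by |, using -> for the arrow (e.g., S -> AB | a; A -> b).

Nullable set: {E, U}.
S -> fE: E nullable, giving f | fE.
Drop E -> ε.
E -> Ub: U nullable, giving Ub | b.
Drop U -> ε.
U -> Ea: E nullable, giving Ea | a.
U -> Ub: U nullable, giving Ub | b.
Unchanged (no nullable symbols): S -> fb; E -> fb; U -> bf.

S -> f | fE | fb; E -> b | Ub | fb; U -> a | b | Ea | Ub | bf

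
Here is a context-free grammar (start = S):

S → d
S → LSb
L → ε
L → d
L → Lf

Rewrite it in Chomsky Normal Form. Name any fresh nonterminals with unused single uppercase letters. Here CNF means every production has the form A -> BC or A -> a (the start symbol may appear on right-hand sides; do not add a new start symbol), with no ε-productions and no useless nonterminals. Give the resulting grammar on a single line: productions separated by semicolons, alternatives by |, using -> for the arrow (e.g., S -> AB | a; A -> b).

Nullable: {L}; after ε-elimination: S -> d | Sb | LSb; L -> d | f | Lf.
No unit productions to eliminate.
TERM: introduce B -> b, A -> f and substitute in every rule of length ≥2.
BIN: S -> LSB becomes S -> LC, C -> SB.

S -> d | LC | SB; A -> f; B -> b; C -> SB; L -> d | f | LA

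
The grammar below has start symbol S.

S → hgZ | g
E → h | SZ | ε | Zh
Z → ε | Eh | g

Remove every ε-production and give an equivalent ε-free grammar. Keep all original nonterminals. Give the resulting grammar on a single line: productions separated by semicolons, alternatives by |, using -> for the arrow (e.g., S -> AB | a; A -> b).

Nullable set: {E, Z}.
S -> hgZ: Z nullable, giving hg | hgZ.
Drop E -> ε.
E -> SZ: Z nullable, giving S | SZ.
E -> Zh: Z nullable, giving Zh | h.
Drop Z -> ε.
Z -> Eh: E nullable, giving Eh | h.
Unchanged (no nullable symbols): S -> g; E -> h; Z -> g.

S -> g | hg | hgZ; E -> S | h | SZ | Zh; Z -> g | h | Eh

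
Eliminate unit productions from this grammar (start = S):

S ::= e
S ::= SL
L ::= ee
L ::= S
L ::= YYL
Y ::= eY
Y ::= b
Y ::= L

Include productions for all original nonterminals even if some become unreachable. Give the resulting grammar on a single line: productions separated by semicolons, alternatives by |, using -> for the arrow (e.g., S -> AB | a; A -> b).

S -> e | SL; L -> e | SL | ee | YYL; Y -> b | e | SL | eY | ee | YYL

Unit productions: L->S, Y->L.
Unit pairs (A ⇒* B via units): (L,S), (Y,L), (Y,S).
S: inherits non-unit rules of {S} → SL | e.
L: inherits non-unit rules of {L, S} → SL | YYL | e | ee.
Y: inherits non-unit rules of {L, S, Y} → SL | YYL | b | e | eY | ee.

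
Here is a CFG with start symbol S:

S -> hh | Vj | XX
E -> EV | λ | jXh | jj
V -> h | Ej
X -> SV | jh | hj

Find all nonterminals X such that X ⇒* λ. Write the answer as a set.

{E}

Directly nullable (have an ε-rule): {E}.
Not nullable: S, V, X — each has a terminal in every rule's right-hand side or depends on a non-nullable symbol.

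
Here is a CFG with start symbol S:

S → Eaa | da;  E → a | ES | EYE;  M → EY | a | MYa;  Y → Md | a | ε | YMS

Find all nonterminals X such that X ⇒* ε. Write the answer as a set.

{Y}

Directly nullable (have an ε-rule): {Y}.
Not nullable: E, M, S — each has a terminal in every rule's right-hand side or depends on a non-nullable symbol.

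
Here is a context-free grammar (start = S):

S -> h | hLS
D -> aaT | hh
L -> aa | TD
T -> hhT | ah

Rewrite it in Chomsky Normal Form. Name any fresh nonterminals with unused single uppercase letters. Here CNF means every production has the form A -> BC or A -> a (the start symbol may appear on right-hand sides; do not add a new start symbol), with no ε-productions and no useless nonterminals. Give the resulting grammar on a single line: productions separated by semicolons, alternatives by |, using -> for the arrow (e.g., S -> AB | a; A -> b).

S -> h | BE; A -> a; B -> h; C -> AT; D -> AC | BB; E -> LS; F -> BT; L -> AA | TD; T -> AB | BF

No ε-productions.
No unit productions to eliminate.
TERM: introduce A -> a, B -> h and substitute in every rule of length ≥2.
BIN: D -> AAT becomes D -> AC, C -> AT; S -> BLS becomes S -> BE, E -> LS; T -> BBT becomes T -> BF, F -> BT.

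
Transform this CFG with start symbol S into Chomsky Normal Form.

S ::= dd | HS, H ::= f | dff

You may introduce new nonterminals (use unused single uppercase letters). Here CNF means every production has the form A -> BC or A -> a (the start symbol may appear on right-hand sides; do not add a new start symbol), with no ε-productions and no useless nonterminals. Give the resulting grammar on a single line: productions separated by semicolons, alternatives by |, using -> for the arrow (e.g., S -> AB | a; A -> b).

S -> AA | HS; A -> d; B -> f; C -> BB; H -> f | AC

No ε-productions.
No unit productions to eliminate.
TERM: introduce A -> d, B -> f and substitute in every rule of length ≥2.
BIN: H -> ABB becomes H -> AC, C -> BB.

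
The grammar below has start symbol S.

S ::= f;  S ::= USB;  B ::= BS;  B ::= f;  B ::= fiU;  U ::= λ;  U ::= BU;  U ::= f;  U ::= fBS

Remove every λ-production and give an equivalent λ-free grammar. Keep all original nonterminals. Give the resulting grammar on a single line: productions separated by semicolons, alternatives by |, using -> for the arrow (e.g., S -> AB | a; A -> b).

Nullable set: {U}.
S -> USB: U nullable, giving SB | USB.
B -> fiU: U nullable, giving fi | fiU.
Drop U -> λ.
U -> BU: U nullable, giving B | BU.
Unchanged (no nullable symbols): S -> f; B -> BS; B -> f; U -> f; U -> fBS.

S -> f | SB | USB; B -> f | BS | fi | fiU; U -> B | f | BU | fBS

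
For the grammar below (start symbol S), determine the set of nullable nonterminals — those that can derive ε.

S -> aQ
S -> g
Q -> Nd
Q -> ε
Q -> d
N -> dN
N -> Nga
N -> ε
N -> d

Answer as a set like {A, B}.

Directly nullable (have an ε-rule): {N, Q}.
Not nullable: S — each has a terminal in every rule's right-hand side or depends on a non-nullable symbol.

{N, Q}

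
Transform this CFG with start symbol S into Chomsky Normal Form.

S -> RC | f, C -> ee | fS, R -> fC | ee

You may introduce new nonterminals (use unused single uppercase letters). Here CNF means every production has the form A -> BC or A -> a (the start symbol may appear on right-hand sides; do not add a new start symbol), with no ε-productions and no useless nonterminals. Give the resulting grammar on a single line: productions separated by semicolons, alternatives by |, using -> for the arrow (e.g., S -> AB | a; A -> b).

S -> f | RC; A -> e; B -> f; C -> AA | BS; R -> AA | BC

No ε-productions.
No unit productions to eliminate.
TERM: introduce A -> e, B -> f and substitute in every rule of length ≥2.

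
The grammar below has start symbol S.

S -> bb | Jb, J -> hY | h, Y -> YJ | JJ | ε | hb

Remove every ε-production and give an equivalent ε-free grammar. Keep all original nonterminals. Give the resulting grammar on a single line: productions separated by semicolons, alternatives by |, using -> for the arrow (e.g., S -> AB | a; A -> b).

S -> Jb | bb; J -> h | hY; Y -> J | JJ | YJ | hb

Nullable set: {Y}.
J -> hY: Y nullable, giving h | hY.
Drop Y -> ε.
Y -> YJ: Y nullable, giving J | YJ.
Unchanged (no nullable symbols): S -> Jb; S -> bb; J -> h; Y -> JJ; Y -> hb.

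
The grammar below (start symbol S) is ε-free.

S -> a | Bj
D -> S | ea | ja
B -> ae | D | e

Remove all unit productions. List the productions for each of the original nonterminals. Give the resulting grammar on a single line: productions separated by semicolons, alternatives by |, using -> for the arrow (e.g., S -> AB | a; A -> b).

S -> a | Bj; B -> a | e | Bj | ae | ea | ja; D -> a | Bj | ea | ja

Unit productions: B->D, D->S.
Unit pairs (A ⇒* B via units): (B,D), (B,S), (D,S).
S: inherits non-unit rules of {S} → Bj | a.
B: inherits non-unit rules of {B, D, S} → Bj | a | ae | e | ea | ja.
D: inherits non-unit rules of {D, S} → Bj | a | ea | ja.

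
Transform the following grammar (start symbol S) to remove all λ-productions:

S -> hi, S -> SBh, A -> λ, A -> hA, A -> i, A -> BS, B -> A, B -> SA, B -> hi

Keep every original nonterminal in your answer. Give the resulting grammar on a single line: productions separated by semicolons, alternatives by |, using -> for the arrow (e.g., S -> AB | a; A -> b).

S -> Sh | hi | SBh; A -> S | h | i | BS | hA; B -> A | S | SA | hi

Nullable set: {A, B}.
S -> SBh: B nullable, giving SBh | Sh.
Drop A -> λ.
A -> BS: B nullable, giving BS | S.
A -> hA: A nullable, giving h | hA.
B -> A: A nullable, giving A.
B -> SA: A nullable, giving S | SA.
Unchanged (no nullable symbols): S -> hi; A -> i; B -> hi.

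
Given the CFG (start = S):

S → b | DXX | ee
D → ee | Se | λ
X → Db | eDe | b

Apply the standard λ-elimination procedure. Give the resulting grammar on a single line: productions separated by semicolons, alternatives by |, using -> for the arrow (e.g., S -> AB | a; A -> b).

Nullable set: {D}.
S -> DXX: D nullable, giving DXX | XX.
Drop D -> λ.
X -> Db: D nullable, giving Db | b.
X -> eDe: D nullable, giving eDe | ee.
Unchanged (no nullable symbols): S -> b; S -> ee; D -> Se; D -> ee; X -> b.

S -> b | XX | ee | DXX; D -> Se | ee; X -> b | Db | ee | eDe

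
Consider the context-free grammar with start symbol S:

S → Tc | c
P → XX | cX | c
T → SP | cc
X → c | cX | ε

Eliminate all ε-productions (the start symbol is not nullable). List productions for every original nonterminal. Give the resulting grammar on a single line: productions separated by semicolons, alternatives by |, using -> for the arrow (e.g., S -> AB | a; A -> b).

S -> c | Tc; P -> X | c | XX | cX; T -> S | SP | cc; X -> c | cX

Nullable set: {P, X}.
P -> XX: X, X nullable, giving X | XX.
P -> cX: X nullable, giving c | cX.
T -> SP: P nullable, giving S | SP.
Drop X -> ε.
X -> cX: X nullable, giving c | cX.
Unchanged (no nullable symbols): S -> Tc; S -> c; P -> c; T -> cc; X -> c.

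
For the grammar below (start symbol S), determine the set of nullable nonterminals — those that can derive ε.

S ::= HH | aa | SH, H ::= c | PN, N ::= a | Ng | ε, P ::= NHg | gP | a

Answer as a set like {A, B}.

Directly nullable (have an ε-rule): {N}.
Not nullable: H, P, S — each has a terminal in every rule's right-hand side or depends on a non-nullable symbol.

{N}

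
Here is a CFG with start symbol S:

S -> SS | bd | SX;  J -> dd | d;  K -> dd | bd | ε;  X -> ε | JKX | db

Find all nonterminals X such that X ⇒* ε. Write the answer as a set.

Directly nullable (have an ε-rule): {K, X}.
Not nullable: J, S — each has a terminal in every rule's right-hand side or depends on a non-nullable symbol.

{K, X}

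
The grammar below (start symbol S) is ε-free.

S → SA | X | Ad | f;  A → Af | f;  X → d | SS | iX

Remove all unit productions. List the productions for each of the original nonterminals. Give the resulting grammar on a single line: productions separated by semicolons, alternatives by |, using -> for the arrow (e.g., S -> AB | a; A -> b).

S -> d | f | Ad | SA | SS | iX; A -> f | Af; X -> d | SS | iX

Unit productions: S->X.
Unit pairs (A ⇒* B via units): (S,X).
S: inherits non-unit rules of {S, X} → Ad | SA | SS | d | f | iX.
A: inherits non-unit rules of {A} → Af | f.
X: inherits non-unit rules of {X} → SS | d | iX.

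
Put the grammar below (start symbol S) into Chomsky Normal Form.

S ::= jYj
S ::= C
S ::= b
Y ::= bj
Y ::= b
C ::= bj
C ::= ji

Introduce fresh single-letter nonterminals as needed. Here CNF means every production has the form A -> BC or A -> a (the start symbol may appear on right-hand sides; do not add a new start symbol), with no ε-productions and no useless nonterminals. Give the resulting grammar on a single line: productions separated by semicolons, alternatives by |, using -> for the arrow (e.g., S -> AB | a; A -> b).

No ε-productions.
After unit-elimination: S -> b | bj | ji | jYj; C -> bj | ji; Y -> b | bj.
TERM: introduce A -> b, D -> i, B -> j and substitute in every rule of length ≥2.
BIN: S -> BYB becomes S -> BE, E -> YB.
Drop unreachable/unproductive: C.

S -> b | AB | BD | BE; A -> b; B -> j; D -> i; E -> YB; Y -> b | AB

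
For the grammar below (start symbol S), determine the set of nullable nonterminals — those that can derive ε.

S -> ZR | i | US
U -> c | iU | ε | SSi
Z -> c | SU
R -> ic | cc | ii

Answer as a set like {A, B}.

Directly nullable (have an ε-rule): {U}.
Not nullable: R, S, Z — each has a terminal in every rule's right-hand side or depends on a non-nullable symbol.

{U}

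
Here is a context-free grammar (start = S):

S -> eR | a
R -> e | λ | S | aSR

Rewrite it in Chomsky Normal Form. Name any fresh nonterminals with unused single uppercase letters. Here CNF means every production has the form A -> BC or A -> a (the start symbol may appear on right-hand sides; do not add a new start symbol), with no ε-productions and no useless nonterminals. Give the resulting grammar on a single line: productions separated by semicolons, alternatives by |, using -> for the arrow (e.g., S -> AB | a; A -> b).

S -> a | e | BR; A -> a; B -> e; C -> SR; R -> a | e | AC | AS | BR

Nullable: {R}; after ε-elimination: S -> a | e | eR; R -> S | e | aS | aSR.
After unit-elimination: S -> a | e | eR; R -> a | e | aS | eR | aSR.
TERM: introduce A -> a, B -> e and substitute in every rule of length ≥2.
BIN: R -> ASR becomes R -> AC, C -> SR.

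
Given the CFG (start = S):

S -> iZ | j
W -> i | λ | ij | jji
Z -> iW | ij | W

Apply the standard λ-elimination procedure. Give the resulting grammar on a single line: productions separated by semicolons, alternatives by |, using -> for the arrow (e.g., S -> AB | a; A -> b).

S -> i | j | iZ; W -> i | ij | jji; Z -> W | i | iW | ij

Nullable set: {W, Z}.
S -> iZ: Z nullable, giving i | iZ.
Drop W -> λ.
Z -> W: W nullable, giving W.
Z -> iW: W nullable, giving i | iW.
Unchanged (no nullable symbols): S -> j; W -> i; W -> ij; W -> jji; Z -> ij.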